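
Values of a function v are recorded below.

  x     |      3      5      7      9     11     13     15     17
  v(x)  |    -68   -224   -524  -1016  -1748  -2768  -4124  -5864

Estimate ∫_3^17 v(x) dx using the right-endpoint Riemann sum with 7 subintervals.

Δx = 2.
Sum = 2·[(-224) + (-524) + (-1016) + (-1748) + (-2768) + (-4124) + (-5864)] = -32536.

-32536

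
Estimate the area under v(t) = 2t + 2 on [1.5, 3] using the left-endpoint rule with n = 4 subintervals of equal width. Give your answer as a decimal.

9.1875

Δt = (3 − 1.5)/4 = 0.375.
Left endpoints: 1.5, 1.875, 2.25, 2.625.
v(1.5) = 5, v(1.875) = 5.75, v(2.25) = 6.5, v(2.625) = 7.25.
Sum = Δt · [v(1.5) + v(1.875) + v(2.25) + v(2.625)].
Sum = 9.1875.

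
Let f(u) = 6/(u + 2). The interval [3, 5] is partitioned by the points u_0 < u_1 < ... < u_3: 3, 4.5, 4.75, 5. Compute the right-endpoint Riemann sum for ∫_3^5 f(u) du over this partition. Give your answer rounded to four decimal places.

1.8211

Subinterval widths: 1.5, 0.25, 0.25.
Right endpoints: 4.5, 4.75, 5.
f(4.5) = 12/13, f(4.75) = 8/9, f(5) = 6/7.
Sum = Σ Δu_i · f(u_i).
Sum ≈ 1.8211.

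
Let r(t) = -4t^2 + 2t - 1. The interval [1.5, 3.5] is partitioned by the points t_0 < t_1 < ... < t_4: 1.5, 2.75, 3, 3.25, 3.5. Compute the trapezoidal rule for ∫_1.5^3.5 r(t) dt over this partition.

Subinterval widths: 1.25, 0.25, 0.25, 0.25.
r(1.5) = -7, r(2.75) = -25.75, r(3) = -31, r(3.25) = -36.75, r(3.5) = -43.
On each subinterval the trapezoid contributes (Δt_i/2)·[r(t_{i-1}) + r(t_i)].
Sum = -46.

-46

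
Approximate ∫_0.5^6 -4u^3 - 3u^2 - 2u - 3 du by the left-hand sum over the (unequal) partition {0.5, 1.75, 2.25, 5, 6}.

Subinterval widths: 1.25, 0.5, 2.75, 1.
Left endpoints: 0.5, 1.75, 2.25, 5.
f(0.5) = -5.25, f(1.75) = -37.125, f(2.25) = -68.25, f(5) = -588.
Sum = Σ Δu_i · f(u_i).
Sum = -800.8125.

-800.8125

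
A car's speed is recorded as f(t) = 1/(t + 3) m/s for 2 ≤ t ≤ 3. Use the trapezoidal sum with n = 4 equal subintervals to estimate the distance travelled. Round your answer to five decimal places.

0.18239

Δt = (3 − 2)/4 = 0.25.
f(2) = 0.2, f(2.25) = 4/21, f(2.5) = 2/11, f(2.75) = 4/23, f(3) = 1/6.
T_4 = (Δt/2)·[f(t_0) + 2f(t_1) + 2f(t_2) + 2f(t_3) + f(t_4)].
Sum ≈ 0.18239.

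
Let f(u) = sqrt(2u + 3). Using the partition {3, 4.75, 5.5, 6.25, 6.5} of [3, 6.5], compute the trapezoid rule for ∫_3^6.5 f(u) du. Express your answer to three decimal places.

Subinterval widths: 1.75, 0.75, 0.75, 0.25.
f(3) ≈ 3.000, f(4.75) ≈ 3.536, f(5.5) ≈ 3.742, f(6.25) ≈ 3.937, f(6.5) ≈ 4.000.
On each subinterval the trapezoid contributes (Δu_i/2)·[f(u_{i-1}) + f(u_i)].
Sum ≈ 12.319.

12.319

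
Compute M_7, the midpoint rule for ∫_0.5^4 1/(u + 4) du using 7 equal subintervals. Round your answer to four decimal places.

Δu = (4 − 0.5)/7 = 0.5.
Midpoints: 0.75, 1.25, 1.75, 2.25, 2.75, 3.25, 3.75.
f(0.75) = 4/19, f(1.25) = 4/21, f(1.75) = 4/23, f(2.25) = 0.16, f(2.75) = 4/27, f(3.25) = 4/29, f(3.75) = 4/31.
Sum = Δu · [f(0.75) + f(1.25) + f(1.75) + ...].
Sum ≈ 0.5750.

0.5750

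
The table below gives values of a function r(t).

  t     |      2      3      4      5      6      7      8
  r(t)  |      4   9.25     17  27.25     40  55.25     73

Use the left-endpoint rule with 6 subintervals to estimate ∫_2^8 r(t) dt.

Δt = 1.
Sum = 1·[4 + 9.25 + 17 + 27.25 + 40 + 55.25] = 152.75.

152.75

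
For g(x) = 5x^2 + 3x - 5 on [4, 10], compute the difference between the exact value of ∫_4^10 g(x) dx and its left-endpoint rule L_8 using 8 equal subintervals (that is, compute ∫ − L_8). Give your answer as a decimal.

Exact integral: ∫_4^10 g(x) dx = 1656.
L_8 = 1494.5625.
Error = 1656 − 1494.5625 = 161.4375.

161.4375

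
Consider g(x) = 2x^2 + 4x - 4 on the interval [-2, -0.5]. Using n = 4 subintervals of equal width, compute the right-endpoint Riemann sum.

Δx = (-0.5 − (-2))/4 = 0.375.
Right endpoints: -1.625, -1.25, -0.875, -0.5.
g(-1.625) = -5.21875, g(-1.25) = -5.875, g(-0.875) = -5.96875, g(-0.5) = -5.5.
Sum = Δx · [g(-1.625) + g(-1.25) + g(-0.875) + g(-0.5)].
Sum = -8.4609375.

-8.4609375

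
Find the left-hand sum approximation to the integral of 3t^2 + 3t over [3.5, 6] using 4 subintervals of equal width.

Δt = (6 − 3.5)/4 = 0.625.
Left endpoints: 3.5, 4.125, 4.75, 5.375.
f(3.5) = 47.25, f(4.125) = 63.421875, f(4.75) = 81.9375, f(5.375) = 102.796875.
Sum = Δt · [f(3.5) + f(4.125) + f(4.75) + f(5.375)].
Sum = 184.62890625.

184.62890625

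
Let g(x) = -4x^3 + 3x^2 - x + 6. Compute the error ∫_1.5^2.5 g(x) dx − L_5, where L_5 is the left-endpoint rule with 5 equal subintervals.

-3.66

Exact integral: ∫_1.5^2.5 g(x) dx = -17.75.
L_5 = -14.09.
Error = -17.75 − (-14.09) = -3.66.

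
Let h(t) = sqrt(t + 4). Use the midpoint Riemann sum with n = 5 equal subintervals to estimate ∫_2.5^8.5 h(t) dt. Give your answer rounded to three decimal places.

18.418

Δt = (8.5 − 2.5)/5 = 1.2.
Midpoints: 3.1, 4.3, 5.5, 6.7, 7.9.
h(3.1) ≈ 2.665, h(4.3) ≈ 2.881, h(5.5) ≈ 3.082, h(6.7) ≈ 3.271, h(7.9) ≈ 3.450.
Sum = Δt · [h(3.1) + h(4.3) + h(5.5) + h(6.7) + h(7.9)].
Sum ≈ 18.418.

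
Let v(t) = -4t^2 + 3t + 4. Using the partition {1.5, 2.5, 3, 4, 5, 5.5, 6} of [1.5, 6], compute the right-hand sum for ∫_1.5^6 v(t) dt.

-265.25

Subinterval widths: 1, 0.5, 1, 1, 0.5, 0.5.
Right endpoints: 2.5, 3, 4, 5, 5.5, 6.
v(2.5) = -13.5, v(3) = -23, v(4) = -48, v(5) = -81, v(5.5) = -100.5, v(6) = -122.
Sum = Σ Δt_i · v(t_i).
Sum = -265.25.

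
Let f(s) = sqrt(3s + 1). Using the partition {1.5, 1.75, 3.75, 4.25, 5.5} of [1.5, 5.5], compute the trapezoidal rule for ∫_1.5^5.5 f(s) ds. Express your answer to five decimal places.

13.33980

Subinterval widths: 0.25, 2, 0.5, 1.25.
f(1.5) ≈ 2.34521, f(1.75) ≈ 2.50000, f(3.75) ≈ 3.50000, f(4.25) ≈ 3.70810, f(5.5) ≈ 4.18330.
On each subinterval the trapezoid contributes (Δs_i/2)·[f(s_{i-1}) + f(s_i)].
Sum ≈ 13.33980.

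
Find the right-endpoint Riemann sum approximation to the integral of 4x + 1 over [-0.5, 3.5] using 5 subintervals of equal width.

Δx = (3.5 − (-0.5))/5 = 0.8.
Right endpoints: 0.3, 1.1, 1.9, 2.7, 3.5.
f(0.3) = 2.2, f(1.1) = 5.4, f(1.9) = 8.6, f(2.7) = 11.8, f(3.5) = 15.
Sum = Δx · [f(0.3) + f(1.1) + f(1.9) + f(2.7) + f(3.5)].
Sum = 34.4.

34.4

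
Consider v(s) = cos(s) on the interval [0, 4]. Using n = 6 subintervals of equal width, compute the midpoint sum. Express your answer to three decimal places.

Δs = (4 − 0)/6 = 2/3.
Midpoints: 1/3, 1, 5/3, 7/3, 3, 11/3.
v(1/3) ≈ 0.945, v(1) ≈ 0.540, v(5/3) ≈ -0.096, v(7/3) ≈ -0.691, v(3) ≈ -0.990, v(11/3) ≈ -0.865.
Sum = Δs · [v(1/3) + v(1) + v(5/3) + ...].
Sum ≈ -0.771.

-0.771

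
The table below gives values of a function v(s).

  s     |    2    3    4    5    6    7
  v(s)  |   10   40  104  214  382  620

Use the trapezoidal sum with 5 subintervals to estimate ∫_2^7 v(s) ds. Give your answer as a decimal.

1055

Δs = 1.
T_5 = (1/2)·[10 + 2·40 + 2·104 + 2·214 + 2·382 + 620] = 1055.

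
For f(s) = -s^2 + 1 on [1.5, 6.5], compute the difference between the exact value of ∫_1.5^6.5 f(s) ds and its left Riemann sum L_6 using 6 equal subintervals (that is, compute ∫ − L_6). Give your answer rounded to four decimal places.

Exact integral: ∫_1.5^6.5 f(s) ds ≈ -85.416667.
L_6 ≈ -69.328704.
Error ≈ -85.416667 − (-69.328704) ≈ -16.0880.

-16.0880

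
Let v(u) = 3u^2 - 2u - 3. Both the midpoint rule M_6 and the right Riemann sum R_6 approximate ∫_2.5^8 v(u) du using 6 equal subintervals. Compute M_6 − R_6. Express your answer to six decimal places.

M_6 ≈ 420.96961806.
R_6 ≈ 498.80034722.
M_6 − R_6 ≈ -77.830729.

-77.830729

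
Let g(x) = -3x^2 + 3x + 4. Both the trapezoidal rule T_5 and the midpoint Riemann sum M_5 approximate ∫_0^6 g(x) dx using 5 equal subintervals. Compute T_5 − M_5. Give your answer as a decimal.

-6.48

T_5 = -142.32.
M_5 = -135.84.
T_5 − M_5 = -6.48.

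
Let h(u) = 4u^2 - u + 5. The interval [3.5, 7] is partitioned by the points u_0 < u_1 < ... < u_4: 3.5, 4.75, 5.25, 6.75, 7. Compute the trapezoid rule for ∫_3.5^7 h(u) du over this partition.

402.9375

Subinterval widths: 1.25, 0.5, 1.5, 0.25.
h(3.5) = 50.5, h(4.75) = 90.5, h(5.25) = 110, h(6.75) = 180.5, h(7) = 194.
On each subinterval the trapezoid contributes (Δu_i/2)·[h(u_{i-1}) + h(u_i)].
Sum = 402.9375.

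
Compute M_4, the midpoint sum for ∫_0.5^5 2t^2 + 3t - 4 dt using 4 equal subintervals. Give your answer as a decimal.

101.42578125

Δt = (5 − 0.5)/4 = 1.125.
Midpoints: 1.0625, 2.1875, 3.3125, 4.4375.
f(1.0625) = 1.4453125, f(2.1875) = 12.1328125, f(3.3125) = 27.8828125, f(4.4375) = 48.6953125.
Sum = Δt · [f(1.0625) + f(2.1875) + f(3.3125) + f(4.4375)].
Sum = 101.42578125.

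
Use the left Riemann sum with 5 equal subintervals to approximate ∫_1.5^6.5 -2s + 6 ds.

-5

Δs = (6.5 − 1.5)/5 = 1.
Left endpoints: 1.5, 2.5, 3.5, 4.5, 5.5.
f(1.5) = 3, f(2.5) = 1, f(3.5) = -1, f(4.5) = -3, f(5.5) = -5.
Sum = Δs · [f(1.5) + f(2.5) + f(3.5) + f(4.5) + f(5.5)].
Sum = -5.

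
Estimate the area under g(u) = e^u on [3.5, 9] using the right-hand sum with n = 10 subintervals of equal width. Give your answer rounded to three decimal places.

Δu = (9 − 3.5)/10 = 0.55.
Right endpoints: 4.05, 4.6, 5.15, 5.7, 6.25, 6.8, 7.35, 7.9, 8.45, 9.
g(4.05) ≈ 57.397, g(4.6) ≈ 99.484, g(5.15) ≈ 172.431, g(5.7) ≈ 298.867, g(6.25) ≈ 518.013, g(6.8) ≈ 897.847, g(7.35) ≈ 1556.197, g(7.9) ≈ 2697.282, g(8.45) ≈ 4675.073, g(9) ≈ 8103.084.
Sum = Δu · [g(4.05) + g(4.6) + g(5.15) + ...].
Sum ≈ 10491.622.

10491.622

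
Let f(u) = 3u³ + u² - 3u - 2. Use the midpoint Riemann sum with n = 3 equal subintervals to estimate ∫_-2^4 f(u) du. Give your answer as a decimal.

154

Δu = (4 − (-2))/3 = 2.
Midpoints: -1, 1, 3.
f(-1) = -1, f(1) = -1, f(3) = 79.
Sum = Δu · [f(-1) + f(1) + f(3)].
Sum = 154.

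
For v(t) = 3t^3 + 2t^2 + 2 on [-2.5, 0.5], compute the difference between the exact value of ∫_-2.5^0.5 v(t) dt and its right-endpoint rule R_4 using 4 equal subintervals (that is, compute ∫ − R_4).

Exact integral: ∫_-2.5^0.5 v(t) dt = -12.75.
R_4 = -1.5.
Error = -12.75 − (-1.5) = -11.25.

-11.25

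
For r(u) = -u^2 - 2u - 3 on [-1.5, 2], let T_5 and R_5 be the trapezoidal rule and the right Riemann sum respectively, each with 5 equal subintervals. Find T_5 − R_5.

T_5 = -16.3275.
R_5 = -19.39.
T_5 − R_5 = 3.0625.

3.0625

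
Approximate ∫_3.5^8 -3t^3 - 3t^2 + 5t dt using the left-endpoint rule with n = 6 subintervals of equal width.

-2744.75390625

Δt = (8 − 3.5)/6 = 0.75.
Left endpoints: 3.5, 4.25, 5, 5.75, 6.5, 7.25.
f(3.5) = -147.875, f(4.25) = -263.234375, f(5) = -425, f(5.75) = -640.765625, f(6.5) = -918.125, f(7.25) = -1264.671875.
Sum = Δt · [f(3.5) + f(4.25) + f(5) + ...].
Sum = -2744.75390625.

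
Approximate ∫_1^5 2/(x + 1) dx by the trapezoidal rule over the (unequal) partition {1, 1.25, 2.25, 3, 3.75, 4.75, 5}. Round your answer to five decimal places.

Subinterval widths: 0.25, 1, 0.75, 0.75, 1, 0.25.
f(1) = 1, f(1.25) = 8/9, f(2.25) = 8/13, f(3) = 0.5, f(3.75) = 8/19, f(4.75) = 8/23, f(5) = 1/3.
On each subinterval the trapezoid contributes (Δx_i/2)·[f(x_{i-1}) + f(x_i)].
Sum ≈ 2.22150.

2.22150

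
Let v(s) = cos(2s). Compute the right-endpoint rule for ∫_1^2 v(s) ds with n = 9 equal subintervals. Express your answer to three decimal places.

Δs = (2 − 1)/9 = 1/9.
Right endpoints: 10/9, 11/9, 4/3, 13/9, 14/9, 5/3, 16/9, 17/9, 2.
v(10/9) ≈ -0.606, v(11/9) ≈ -0.767, v(4/3) ≈ -0.889, v(13/9) ≈ -0.968, v(14/9) ≈ -1.000, v(5/3) ≈ -0.982, v(16/9) ≈ -0.916, v(17/9) ≈ -0.804, v(2) ≈ -0.654.
Sum = Δs · [v(10/9) + v(11/9) + v(4/3) + ...].
Sum ≈ -0.843.

-0.843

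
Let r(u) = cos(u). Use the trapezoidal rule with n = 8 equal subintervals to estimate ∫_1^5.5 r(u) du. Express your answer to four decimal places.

Δu = (5.5 − 1)/8 = 0.5625.
r(1) ≈ 0.5403, r(1.5625) ≈ 0.0083, r(2.125) ≈ -0.5263, r(2.6875) ≈ -0.8987, r(3.25) ≈ -0.9941, r(3.8125) ≈ -0.7833, r(4.375) ≈ -0.3310, r(4.9375) ≈ 0.2232, r(5.5) ≈ 0.7087.
T_8 = (Δu/2)·[r(u_0) + 2r(u_1) + ... + 2r(u_{7}) + r(u_8)].
Sum ≈ -1.5060.

-1.5060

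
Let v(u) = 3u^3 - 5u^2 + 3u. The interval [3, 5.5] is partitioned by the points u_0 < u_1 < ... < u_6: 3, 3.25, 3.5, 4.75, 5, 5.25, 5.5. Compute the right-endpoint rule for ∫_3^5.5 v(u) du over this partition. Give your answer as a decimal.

Subinterval widths: 0.25, 0.25, 1.25, 0.25, 0.25, 0.25.
Right endpoints: 3.25, 3.5, 4.75, 5, 5.25, 5.5.
v(3.25) = 59.921875, v(3.5) = 77.875, v(4.75) = 222.953125, v(5) = 265, v(5.25) = 312.046875, v(5.5) = 364.375.
Sum = Σ Δu_i · v(u_i).
Sum = 548.49609375.

548.49609375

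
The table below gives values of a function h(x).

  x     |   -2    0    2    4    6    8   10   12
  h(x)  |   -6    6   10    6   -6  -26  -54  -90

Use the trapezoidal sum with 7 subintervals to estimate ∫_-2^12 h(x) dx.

-224

Δx = 2.
T_7 = (2/2)·[(-6) + 2·6 + 2·10 + 2·6 + 2·(-6) + 2·(-26) + 2·(-54) + (-90)] = -224.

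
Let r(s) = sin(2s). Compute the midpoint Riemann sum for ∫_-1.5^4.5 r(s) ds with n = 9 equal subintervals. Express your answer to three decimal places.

-0.043

Δs = (4.5 − (-1.5))/9 = 2/3.
Midpoints: -7/6, -0.5, 1/6, 5/6, 1.5, 13/6, 17/6, 3.5, 25/6.
r(-7/6) ≈ -0.723, r(-0.5) ≈ -0.841, r(1/6) ≈ 0.327, r(5/6) ≈ 0.995, r(1.5) ≈ 0.141, r(13/6) ≈ -0.929, r(17/6) ≈ -0.578, r(3.5) ≈ 0.657, r(25/6) ≈ 0.887.
Sum = Δs · [r(-7/6) + r(-0.5) + r(1/6) + ...].
Sum ≈ -0.043.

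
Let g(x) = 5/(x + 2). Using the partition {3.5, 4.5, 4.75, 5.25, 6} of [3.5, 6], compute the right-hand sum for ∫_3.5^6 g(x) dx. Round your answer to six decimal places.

1.767994

Subinterval widths: 1, 0.25, 0.5, 0.75.
Right endpoints: 4.5, 4.75, 5.25, 6.
g(4.5) = 10/13, g(4.75) = 20/27, g(5.25) = 20/29, g(6) = 0.625.
Sum = Σ Δx_i · g(x_i).
Sum ≈ 1.767994.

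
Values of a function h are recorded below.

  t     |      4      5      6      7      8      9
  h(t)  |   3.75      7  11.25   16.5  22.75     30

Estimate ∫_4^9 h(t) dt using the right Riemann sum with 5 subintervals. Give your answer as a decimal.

87.5

Δt = 1.
Sum = 1·[7 + 11.25 + 16.5 + 22.75 + 30] = 87.5.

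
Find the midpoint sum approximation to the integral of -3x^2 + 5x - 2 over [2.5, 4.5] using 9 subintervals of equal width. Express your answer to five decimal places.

Δx = (4.5 − 2.5)/9 = 2/9.
Midpoints: 47/18, 17/6, 55/18, 59/18, 3.5, 67/18, 71/18, 25/6, 79/18.
f(47/18) = -1015/108, f(17/6) = -143/12, f(55/18) = -1591/108, f(59/18) = -1927/108, f(3.5) = -21.25, f(67/18) = -2695/108, f(71/18) = -3127/108, f(25/6) = -33.25, f(79/18) = -4087/108.
Sum = Δx · [f(47/18) + f(17/6) + f(55/18) + ...].
Sum ≈ -44.47531.

-44.47531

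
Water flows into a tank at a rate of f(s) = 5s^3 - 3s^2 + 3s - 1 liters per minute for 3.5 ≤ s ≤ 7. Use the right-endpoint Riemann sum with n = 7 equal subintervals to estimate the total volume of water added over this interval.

2926.4375

Δs = (7 − 3.5)/7 = 0.5.
Right endpoints: 4, 4.5, 5, 5.5, 6, 6.5, 7.
f(4) = 283, f(4.5) = 407.375, f(5) = 564, f(5.5) = 756.625, f(6) = 989, f(6.5) = 1264.875, f(7) = 1588.
Sum = Δs · [f(4) + f(4.5) + f(5) + ...].
Sum = 2926.4375.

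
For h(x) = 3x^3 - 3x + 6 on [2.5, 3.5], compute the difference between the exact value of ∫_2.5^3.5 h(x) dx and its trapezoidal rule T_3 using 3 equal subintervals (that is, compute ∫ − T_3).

Exact integral: ∫_2.5^3.5 h(x) dx = 80.25.
T_3 = 80.75.
Error = 80.25 − 80.75 = -0.5.

-0.5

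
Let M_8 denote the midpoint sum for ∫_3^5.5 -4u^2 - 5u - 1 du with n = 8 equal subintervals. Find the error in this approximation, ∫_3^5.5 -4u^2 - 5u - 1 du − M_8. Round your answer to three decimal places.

-0.081

Exact integral: ∫_3^5.5 f(u) du ≈ -241.45833.
M_8 ≈ -241.37695.
Error ≈ -241.45833 − (-241.37695) ≈ -0.081.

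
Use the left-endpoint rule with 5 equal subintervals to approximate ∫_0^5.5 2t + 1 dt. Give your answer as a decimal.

29.7

Δt = (5.5 − 0)/5 = 1.1.
Left endpoints: 0, 1.1, 2.2, 3.3, 4.4.
f(0) = 1, f(1.1) = 3.2, f(2.2) = 5.4, f(3.3) = 7.6, f(4.4) = 9.8.
Sum = Δt · [f(0) + f(1.1) + f(2.2) + f(3.3) + f(4.4)].
Sum = 29.7.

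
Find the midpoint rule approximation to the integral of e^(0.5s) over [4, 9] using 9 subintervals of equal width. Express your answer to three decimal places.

164.726

Δs = (9 − 4)/9 = 5/9.
Midpoints: 77/18, 29/6, 97/18, 107/18, 6.5, 127/18, 137/18, 49/6, 157/18.
f(77/18) ≈ 8.490, f(29/6) ≈ 11.208, f(97/18) ≈ 14.797, f(107/18) ≈ 19.535, f(6.5) ≈ 25.790, f(127/18) ≈ 34.048, f(137/18) ≈ 44.950, f(49/6) ≈ 59.343, f(157/18) ≈ 78.344.
Sum = Δs · [f(77/18) + f(29/6) + f(97/18) + ...].
Sum ≈ 164.726.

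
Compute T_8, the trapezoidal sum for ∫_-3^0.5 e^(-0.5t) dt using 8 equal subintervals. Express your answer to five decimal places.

Δt = (0.5 − (-3))/8 = 0.4375.
f(-3) ≈ 4.48169, f(-2.5625) ≈ 3.60114, f(-2.125) ≈ 2.89360, f(-1.6875) ≈ 2.32507, f(-1.25) ≈ 1.86825, f(-0.8125) ≈ 1.50118, f(-0.375) ≈ 1.20623, f(0.0625) ≈ 0.96923, f(0.5) ≈ 0.77880.
T_8 = (Δt/2)·[f(t_0) + 2f(t_1) + ... + 2f(t_{7}) + f(t_8)].
Sum ≈ 7.43528.

7.43528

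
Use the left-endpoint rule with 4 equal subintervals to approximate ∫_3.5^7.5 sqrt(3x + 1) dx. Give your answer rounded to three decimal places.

Δx = (7.5 − 3.5)/4 = 1.
Left endpoints: 3.5, 4.5, 5.5, 6.5.
f(3.5) ≈ 3.391, f(4.5) ≈ 3.808, f(5.5) ≈ 4.183, f(6.5) ≈ 4.528.
Sum = Δx · [f(3.5) + f(4.5) + f(5.5) + f(6.5)].
Sum ≈ 15.910.

15.910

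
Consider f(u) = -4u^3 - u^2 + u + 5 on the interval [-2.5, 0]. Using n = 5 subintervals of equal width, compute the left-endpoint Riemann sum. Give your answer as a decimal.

Δu = (0 − (-2.5))/5 = 0.5.
Left endpoints: -2.5, -2, -1.5, -1, -0.5.
f(-2.5) = 58.75, f(-2) = 31, f(-1.5) = 14.75, f(-1) = 7, f(-0.5) = 4.75.
Sum = Δu · [f(-2.5) + f(-2) + f(-1.5) + f(-1) + f(-0.5)].
Sum = 58.125.

58.125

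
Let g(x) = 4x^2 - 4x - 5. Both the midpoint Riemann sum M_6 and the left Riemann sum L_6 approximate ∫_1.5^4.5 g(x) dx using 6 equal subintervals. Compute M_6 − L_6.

14.25

M_6 = 65.75.
L_6 = 51.5.
M_6 − L_6 = 14.25.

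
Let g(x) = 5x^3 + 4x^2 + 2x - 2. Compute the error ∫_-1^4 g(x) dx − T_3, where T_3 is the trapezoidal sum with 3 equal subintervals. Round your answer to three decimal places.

Exact integral: ∫_-1^4 g(x) dx ≈ 410.41667.
T_3 ≈ 471.75926.
Error ≈ 410.41667 − 471.75926 ≈ -61.343.

-61.343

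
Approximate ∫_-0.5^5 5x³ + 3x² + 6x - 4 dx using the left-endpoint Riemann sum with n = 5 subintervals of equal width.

Δx = (5 − (-0.5))/5 = 1.1.
Left endpoints: -0.5, 0.6, 1.7, 2.8, 3.9.
f(-0.5) = -6.875, f(0.6) = 1.76, f(1.7) = 39.435, f(2.8) = 146.08, f(3.9) = 361.625.
Sum = Δx · [f(-0.5) + f(0.6) + f(1.7) + f(2.8) + f(3.9)].
Sum = 596.2275.

596.2275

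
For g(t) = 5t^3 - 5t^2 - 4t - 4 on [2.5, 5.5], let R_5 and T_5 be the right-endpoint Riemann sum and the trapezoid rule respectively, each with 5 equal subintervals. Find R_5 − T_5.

R_5 = 980.175.
T_5 = 793.65.
R_5 − T_5 = 186.525.

186.525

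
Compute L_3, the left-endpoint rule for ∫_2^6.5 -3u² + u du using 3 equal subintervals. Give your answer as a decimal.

-169.875

Δu = (6.5 − 2)/3 = 1.5.
Left endpoints: 2, 3.5, 5.
f(2) = -10, f(3.5) = -33.25, f(5) = -70.
Sum = Δu · [f(2) + f(3.5) + f(5)].
Sum = -169.875.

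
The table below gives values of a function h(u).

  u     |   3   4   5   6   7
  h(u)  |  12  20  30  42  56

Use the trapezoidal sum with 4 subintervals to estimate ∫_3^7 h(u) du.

Δu = 1.
T_4 = (1/2)·[12 + 2·20 + 2·30 + 2·42 + 56] = 126.

126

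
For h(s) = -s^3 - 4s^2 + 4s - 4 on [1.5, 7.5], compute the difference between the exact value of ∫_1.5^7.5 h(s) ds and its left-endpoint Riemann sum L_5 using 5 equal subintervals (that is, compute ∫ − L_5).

Exact integral: ∫_1.5^7.5 h(s) ds = -1263.75.
L_5 = -922.65.
Error = -1263.75 − (-922.65) = -341.1.

-341.1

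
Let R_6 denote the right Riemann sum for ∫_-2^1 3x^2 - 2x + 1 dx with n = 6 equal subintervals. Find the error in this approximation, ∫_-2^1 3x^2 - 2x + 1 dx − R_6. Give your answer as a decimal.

3.375

Exact integral: ∫_-2^1 f(x) dx = 15.
R_6 = 11.625.
Error = 15 − 11.625 = 3.375.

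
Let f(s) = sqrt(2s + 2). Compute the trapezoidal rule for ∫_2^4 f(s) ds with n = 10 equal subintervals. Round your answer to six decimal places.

Δs = (4 − 2)/10 = 0.2.
f(2) ≈ 2.449490, f(2.2) ≈ 2.529822, f(2.4) ≈ 2.607681, f(2.6) ≈ 2.683282, f(2.8) ≈ 2.756810, f(3) ≈ 2.828427, f(3.2) ≈ 2.898275, f(3.4) ≈ 2.966479, f(3.6) ≈ 3.033150, f(3.8) ≈ 3.098387, f(4) ≈ 3.162278.
T_10 = (Δs/2)·[f(s_0) + 2f(s_1) + ... + 2f(s_{9}) + f(s_10)].
Sum ≈ 5.641639.

5.641639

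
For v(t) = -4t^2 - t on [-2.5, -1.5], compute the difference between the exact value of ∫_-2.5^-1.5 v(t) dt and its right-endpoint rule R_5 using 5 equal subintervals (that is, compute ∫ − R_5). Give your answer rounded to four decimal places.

-1.4733

Exact integral: ∫_-2.5^-1.5 v(t) dt ≈ -14.333333.
R_5 = -12.86.
Error ≈ -14.333333 − (-12.86) ≈ -1.4733.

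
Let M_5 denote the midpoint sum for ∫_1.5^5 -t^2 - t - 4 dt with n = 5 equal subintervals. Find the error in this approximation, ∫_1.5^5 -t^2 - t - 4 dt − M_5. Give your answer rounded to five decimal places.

-0.14292

Exact integral: ∫_1.5^5 f(t) dt ≈ -65.9166667.
M_5 = -65.77375.
Error ≈ -65.9166667 − (-65.77375) ≈ -0.14292.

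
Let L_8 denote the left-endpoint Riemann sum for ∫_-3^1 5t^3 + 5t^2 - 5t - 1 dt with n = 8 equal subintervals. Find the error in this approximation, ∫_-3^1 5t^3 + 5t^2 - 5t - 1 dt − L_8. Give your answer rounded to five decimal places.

21.66667

Exact integral: ∫_-3^1 f(t) dt ≈ -37.3333333.
L_8 = -59.
Error ≈ -37.3333333 − (-59) ≈ 21.66667.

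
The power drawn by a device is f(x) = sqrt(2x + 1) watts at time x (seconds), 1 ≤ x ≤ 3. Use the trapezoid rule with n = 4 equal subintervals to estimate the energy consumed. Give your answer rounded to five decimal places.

4.43723

Δx = (3 − 1)/4 = 0.5.
f(1) ≈ 1.73205, f(1.5) ≈ 2.00000, f(2) ≈ 2.23607, f(2.5) ≈ 2.44949, f(3) ≈ 2.64575.
T_4 = (Δx/2)·[f(x_0) + 2f(x_1) + 2f(x_2) + 2f(x_3) + f(x_4)].
Sum ≈ 4.43723.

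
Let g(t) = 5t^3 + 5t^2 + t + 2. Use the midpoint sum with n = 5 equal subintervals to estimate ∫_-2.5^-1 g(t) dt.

Δt = (-1 − (-2.5))/5 = 0.3.
Midpoints: -2.35, -2.05, -1.75, -1.45, -1.15.
g(-2.35) = -37.626875, g(-2.05) = -22.113125, g(-1.75) = -11.234375, g(-1.45) = -4.180625, g(-1.15) = -0.141875.
Sum = Δt · [g(-2.35) + g(-2.05) + g(-1.75) + g(-1.45) + g(-1.15)].
Sum = -22.5890625.

-22.5890625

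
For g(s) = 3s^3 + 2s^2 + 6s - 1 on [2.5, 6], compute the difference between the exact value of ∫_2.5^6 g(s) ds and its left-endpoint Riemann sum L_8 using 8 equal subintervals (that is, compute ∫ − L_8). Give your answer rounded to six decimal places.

Exact integral: ∫_2.5^6 g(s) ds ≈ 1162.03645833.
L_8 ≈ 1017.42504883.
Error ≈ 1162.03645833 − 1017.42504883 ≈ 144.611410.

144.611410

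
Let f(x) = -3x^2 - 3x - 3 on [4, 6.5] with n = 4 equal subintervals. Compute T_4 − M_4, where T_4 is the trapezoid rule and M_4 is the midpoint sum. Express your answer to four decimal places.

T_4 = -257.98828125.
M_4 ≈ -257.255859.
T_4 − M_4 ≈ -0.7324.

-0.7324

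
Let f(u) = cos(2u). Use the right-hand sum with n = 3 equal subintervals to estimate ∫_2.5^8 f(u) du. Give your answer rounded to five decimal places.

Δu = (8 − 2.5)/3 = 11/6.
Right endpoints: 13/3, 37/6, 8.
f(13/3) ≈ -0.72614, f(37/6) ≈ 0.97297, f(8) ≈ -0.95766.
Sum = Δu · [f(13/3) + f(37/6) + f(8)].
Sum ≈ -1.30318.

-1.30318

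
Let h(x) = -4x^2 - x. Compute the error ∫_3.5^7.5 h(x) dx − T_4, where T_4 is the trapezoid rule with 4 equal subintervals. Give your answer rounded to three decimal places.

2.667

Exact integral: ∫_3.5^7.5 h(x) dx ≈ -527.33333.
T_4 = -530.
Error ≈ -527.33333 − (-530) ≈ 2.667.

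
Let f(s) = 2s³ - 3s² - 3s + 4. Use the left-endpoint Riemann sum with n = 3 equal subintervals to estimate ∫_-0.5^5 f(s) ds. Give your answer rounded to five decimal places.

Δs = (5 − (-0.5))/3 = 11/6.
Left endpoints: -0.5, 4/3, 19/6.
f(-0.5) = 4.5, f(4/3) = -16/27, f(19/6) = 754/27.
Sum = Δs · [f(-0.5) + f(4/3) + f(19/6)].
Sum ≈ 58.36111.

58.36111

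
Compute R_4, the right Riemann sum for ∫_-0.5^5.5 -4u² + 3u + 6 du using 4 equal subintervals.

Δu = (5.5 − (-0.5))/4 = 1.5.
Right endpoints: 1, 2.5, 4, 5.5.
f(1) = 5, f(2.5) = -11.5, f(4) = -46, f(5.5) = -98.5.
Sum = Δu · [f(1) + f(2.5) + f(4) + f(5.5)].
Sum = -226.5.

-226.5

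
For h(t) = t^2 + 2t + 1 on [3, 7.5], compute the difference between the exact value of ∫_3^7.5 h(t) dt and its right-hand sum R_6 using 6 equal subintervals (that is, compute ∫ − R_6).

-21.515625

Exact integral: ∫_3^7.5 h(t) dt = 183.375.
R_6 = 204.890625.
Error = 183.375 − 204.890625 = -21.515625.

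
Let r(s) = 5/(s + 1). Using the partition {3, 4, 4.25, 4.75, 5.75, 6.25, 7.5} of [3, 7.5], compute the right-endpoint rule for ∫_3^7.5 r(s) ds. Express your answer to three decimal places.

3.494

Subinterval widths: 1, 0.25, 0.5, 1, 0.5, 1.25.
Right endpoints: 4, 4.25, 4.75, 5.75, 6.25, 7.5.
r(4) = 1, r(4.25) = 20/21, r(4.75) = 20/23, r(5.75) = 20/27, r(6.25) = 20/29, r(7.5) = 10/17.
Sum = Σ Δs_i · r(s_i).
Sum ≈ 3.494.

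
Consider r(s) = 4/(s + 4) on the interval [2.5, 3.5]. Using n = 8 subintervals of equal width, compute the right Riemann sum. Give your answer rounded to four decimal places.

0.5673

Δs = (3.5 − 2.5)/8 = 0.125.
Right endpoints: 2.625, 2.75, 2.875, 3, 3.125, 3.25, 3.375, 3.5.
r(2.625) = 32/53, r(2.75) = 16/27, r(2.875) = 32/55, r(3) = 4/7, r(3.125) = 32/57, r(3.25) = 16/29, r(3.375) = 32/59, r(3.5) = 8/15.
Sum = Δs · [r(2.625) + r(2.75) + r(2.875) + ...].
Sum ≈ 0.5673.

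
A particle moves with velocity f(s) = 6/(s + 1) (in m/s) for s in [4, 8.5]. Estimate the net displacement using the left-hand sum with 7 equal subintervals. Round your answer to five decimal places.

Δs = (8.5 − 4)/7 = 9/14.
Left endpoints: 4, 65/14, 37/7, 83/14, 46/7, 101/14, 55/7.
f(4) = 1.2, f(65/14) = 84/79, f(37/7) = 21/22, f(83/14) = 84/97, f(46/7) = 42/53, f(101/14) = 84/115, f(55/7) = 21/31.
Sum = Δs · [f(4) + f(65/14) + f(37/7) + ...].
Sum ≈ 4.03979.

4.03979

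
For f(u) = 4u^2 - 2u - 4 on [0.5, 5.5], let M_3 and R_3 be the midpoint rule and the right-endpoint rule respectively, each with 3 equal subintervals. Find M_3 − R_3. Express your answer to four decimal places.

-105.5556

M_3 ≈ 167.037037.
R_3 ≈ 272.592593.
M_3 − R_3 ≈ -105.5556.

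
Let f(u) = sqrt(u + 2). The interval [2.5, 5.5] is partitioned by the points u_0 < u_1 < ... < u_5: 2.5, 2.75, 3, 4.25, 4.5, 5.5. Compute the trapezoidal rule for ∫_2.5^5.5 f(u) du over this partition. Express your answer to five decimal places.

Subinterval widths: 0.25, 0.25, 1.25, 0.25, 1.
f(2.5) ≈ 2.12132, f(2.75) ≈ 2.17945, f(3) ≈ 2.23607, f(4.25) ≈ 2.50000, f(4.5) ≈ 2.54951, f(5.5) ≈ 2.73861.
On each subinterval the trapezoid contributes (Δu_i/2)·[f(u_{i-1}) + f(u_i)].
Sum ≈ 7.32483.

7.32483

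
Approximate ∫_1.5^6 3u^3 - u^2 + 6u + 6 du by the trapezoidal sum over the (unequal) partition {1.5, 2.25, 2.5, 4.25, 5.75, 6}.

Subinterval widths: 0.75, 0.25, 1.75, 1.5, 0.25.
f(1.5) = 22.875, f(2.25) = 48.609375, f(2.5) = 61.625, f(4.25) = 243.734375, f(5.75) = 577.765625, f(6) = 654.
On each subinterval the trapezoid contributes (Δu_i/2)·[f(u_{i-1}) + f(u_i)].
Sum = 1077.87109375.

1077.87109375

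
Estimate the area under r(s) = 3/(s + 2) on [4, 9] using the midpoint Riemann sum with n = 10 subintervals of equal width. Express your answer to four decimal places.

Δs = (9 − 4)/10 = 0.5.
Midpoints: 4.25, 4.75, 5.25, 5.75, 6.25, 6.75, 7.25, 7.75, 8.25, 8.75.
r(4.25) = 0.48, r(4.75) = 4/9, r(5.25) = 12/29, r(5.75) = 12/31, r(6.25) = 4/11, r(6.75) = 12/35, r(7.25) = 12/37, r(7.75) = 4/13, r(8.25) = 12/41, r(8.75) = 12/43.
Sum = Δs · [r(4.25) + r(4.75) + r(5.25) + ...].
Sum ≈ 1.8178.

1.8178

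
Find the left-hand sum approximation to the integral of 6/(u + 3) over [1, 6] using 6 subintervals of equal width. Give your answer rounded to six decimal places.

5.230130

Δu = (6 − 1)/6 = 5/6.
Left endpoints: 1, 11/6, 8/3, 3.5, 13/3, 31/6.
f(1) = 1.5, f(11/6) = 36/29, f(8/3) = 18/17, f(3.5) = 12/13, f(13/3) = 9/11, f(31/6) = 36/49.
Sum = Δu · [f(1) + f(11/6) + f(8/3) + ...].
Sum ≈ 5.230130.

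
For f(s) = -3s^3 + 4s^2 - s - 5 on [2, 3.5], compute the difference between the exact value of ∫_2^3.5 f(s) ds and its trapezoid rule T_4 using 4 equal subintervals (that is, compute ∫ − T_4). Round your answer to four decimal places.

Exact integral: ∫_2^3.5 f(s) ds = -65.671875.
T_4 ≈ -66.401367.
Error ≈ -65.671875 − (-66.401367) ≈ 0.7295.

0.7295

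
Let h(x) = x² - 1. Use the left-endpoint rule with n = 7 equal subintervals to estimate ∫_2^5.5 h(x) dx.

42.875

Δx = (5.5 − 2)/7 = 0.5.
Left endpoints: 2, 2.5, 3, 3.5, 4, 4.5, 5.
h(2) = 3, h(2.5) = 5.25, h(3) = 8, h(3.5) = 11.25, h(4) = 15, h(4.5) = 19.25, h(5) = 24.
Sum = Δx · [h(2) + h(2.5) + h(3) + ...].
Sum = 42.875.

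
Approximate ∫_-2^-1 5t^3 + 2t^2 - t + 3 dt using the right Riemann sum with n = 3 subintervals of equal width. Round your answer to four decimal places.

-5.2963

Δt = (-1 − (-2))/3 = 1/3.
Right endpoints: -5/3, -4/3, -1.
f(-5/3) = -349/27, f(-4/3) = -107/27, f(-1) = 1.
Sum = Δt · [f(-5/3) + f(-4/3) + f(-1)].
Sum ≈ -5.2963.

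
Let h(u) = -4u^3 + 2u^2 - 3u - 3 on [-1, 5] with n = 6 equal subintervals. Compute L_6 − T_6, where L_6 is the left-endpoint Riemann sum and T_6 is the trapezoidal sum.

237

L_6 = -379.
T_6 = -616.
L_6 − T_6 = 237.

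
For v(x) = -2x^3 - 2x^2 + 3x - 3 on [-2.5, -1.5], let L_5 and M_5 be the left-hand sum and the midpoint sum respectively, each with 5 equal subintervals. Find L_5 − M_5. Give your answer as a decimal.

1.45

L_5 = 1.25.
M_5 = -0.2.
L_5 − M_5 = 1.45.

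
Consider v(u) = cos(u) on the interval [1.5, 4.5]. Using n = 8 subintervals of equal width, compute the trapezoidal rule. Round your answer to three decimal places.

-1.952

Δu = (4.5 − 1.5)/8 = 0.375.
v(1.5) ≈ 0.071, v(1.875) ≈ -0.300, v(2.25) ≈ -0.628, v(2.625) ≈ -0.870, v(3) ≈ -0.990, v(3.375) ≈ -0.973, v(3.75) ≈ -0.821, v(4.125) ≈ -0.554, v(4.5) ≈ -0.211.
T_8 = (Δu/2)·[v(u_0) + 2v(u_1) + ... + 2v(u_{7}) + v(u_8)].
Sum ≈ -1.952.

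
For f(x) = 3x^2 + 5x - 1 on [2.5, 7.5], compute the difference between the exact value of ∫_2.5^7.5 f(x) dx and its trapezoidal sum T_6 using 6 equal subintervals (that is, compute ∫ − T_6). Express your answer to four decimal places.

Exact integral: ∫_2.5^7.5 f(x) dx = 526.25.
T_6 ≈ 527.986111.
Error ≈ 526.25 − 527.986111 ≈ -1.7361.

-1.7361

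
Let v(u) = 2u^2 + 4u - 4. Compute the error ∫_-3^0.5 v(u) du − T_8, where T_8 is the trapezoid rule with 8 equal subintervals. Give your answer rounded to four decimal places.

-0.2233

Exact integral: ∫_-3^0.5 v(u) du ≈ -13.416667.
T_8 ≈ -13.193359.
Error ≈ -13.416667 − (-13.193359) ≈ -0.2233.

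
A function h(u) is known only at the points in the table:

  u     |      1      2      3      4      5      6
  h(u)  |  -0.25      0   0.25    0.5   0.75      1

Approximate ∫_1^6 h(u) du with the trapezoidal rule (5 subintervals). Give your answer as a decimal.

Δu = 1.
T_5 = (1/2)·[(-0.25) + 2·0 + 2·0.25 + 2·0.5 + 2·0.75 + 1] = 1.875.

1.875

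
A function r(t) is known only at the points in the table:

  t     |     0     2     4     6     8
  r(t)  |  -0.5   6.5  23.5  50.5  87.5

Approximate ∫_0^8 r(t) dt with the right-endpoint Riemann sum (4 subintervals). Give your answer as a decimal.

336

Δt = 2.
Sum = 2·[6.5 + 23.5 + 50.5 + 87.5] = 336.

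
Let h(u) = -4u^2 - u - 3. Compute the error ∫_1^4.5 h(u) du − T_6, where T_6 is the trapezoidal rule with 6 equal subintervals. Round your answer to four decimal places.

Exact integral: ∫_1^4.5 h(u) du ≈ -140.291667.
T_6 ≈ -141.085648.
Error ≈ -140.291667 − (-141.085648) ≈ 0.7940.

0.7940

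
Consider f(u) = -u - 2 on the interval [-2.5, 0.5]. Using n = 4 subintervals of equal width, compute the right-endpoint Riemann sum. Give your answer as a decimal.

Δu = (0.5 − (-2.5))/4 = 0.75.
Right endpoints: -1.75, -1, -0.25, 0.5.
f(-1.75) = -0.25, f(-1) = -1, f(-0.25) = -1.75, f(0.5) = -2.5.
Sum = Δu · [f(-1.75) + f(-1) + f(-0.25) + f(0.5)].
Sum = -4.125.

-4.125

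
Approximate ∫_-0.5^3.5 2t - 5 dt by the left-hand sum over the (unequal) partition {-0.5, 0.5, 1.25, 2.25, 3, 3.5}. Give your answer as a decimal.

Subinterval widths: 1, 0.75, 1, 0.75, 0.5.
Left endpoints: -0.5, 0.5, 1.25, 2.25, 3.
f(-0.5) = -6, f(0.5) = -4, f(1.25) = -2.5, f(2.25) = -0.5, f(3) = 1.
Sum = Σ Δt_i · f(t_i).
Sum = -11.375.

-11.375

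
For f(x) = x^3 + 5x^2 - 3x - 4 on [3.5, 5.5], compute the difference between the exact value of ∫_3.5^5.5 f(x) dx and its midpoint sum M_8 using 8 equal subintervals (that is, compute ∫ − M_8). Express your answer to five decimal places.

Exact integral: ∫_3.5^5.5 f(x) dx ≈ 362.0833333.
M_8 = 361.890625.
Error ≈ 362.0833333 − 361.890625 ≈ 0.19271.

0.19271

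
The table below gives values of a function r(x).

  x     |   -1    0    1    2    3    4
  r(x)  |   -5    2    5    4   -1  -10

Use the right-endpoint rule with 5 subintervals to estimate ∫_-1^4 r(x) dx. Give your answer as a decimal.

0

Δx = 1.
Sum = 1·[2 + 5 + 4 + (-1) + (-10)] = 0.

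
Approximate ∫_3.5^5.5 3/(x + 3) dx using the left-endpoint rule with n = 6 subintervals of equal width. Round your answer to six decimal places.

Δx = (5.5 − 3.5)/6 = 1/3.
Left endpoints: 3.5, 23/6, 25/6, 4.5, 29/6, 31/6.
f(3.5) = 6/13, f(23/6) = 18/41, f(25/6) = 18/43, f(4.5) = 0.4, f(29/6) = 18/47, f(31/6) = 18/49.
Sum = Δx · [f(3.5) + f(23/6) + f(25/6) + ...].
Sum ≈ 0.823164.

0.823164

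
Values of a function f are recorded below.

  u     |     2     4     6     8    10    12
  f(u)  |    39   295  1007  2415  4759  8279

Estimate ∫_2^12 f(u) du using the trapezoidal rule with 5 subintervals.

Δu = 2.
T_5 = (2/2)·[39 + 2·295 + 2·1007 + 2·2415 + 2·4759 + 8279] = 25270.

25270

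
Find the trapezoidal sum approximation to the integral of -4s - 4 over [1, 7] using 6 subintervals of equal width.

Δs = (7 − 1)/6 = 1.
f(1) = -8, f(2) = -12, f(3) = -16, f(4) = -20, f(5) = -24, f(6) = -28, f(7) = -32.
T_6 = (Δs/2)·[f(s_0) + 2f(s_1) + ... + 2f(s_{5}) + f(s_6)].
Sum = -120.

-120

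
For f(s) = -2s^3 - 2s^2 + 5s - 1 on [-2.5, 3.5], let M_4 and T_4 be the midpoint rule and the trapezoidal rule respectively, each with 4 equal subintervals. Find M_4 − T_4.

M_4 = -79.875.
T_4 = -96.75.
M_4 − T_4 = 16.875.

16.875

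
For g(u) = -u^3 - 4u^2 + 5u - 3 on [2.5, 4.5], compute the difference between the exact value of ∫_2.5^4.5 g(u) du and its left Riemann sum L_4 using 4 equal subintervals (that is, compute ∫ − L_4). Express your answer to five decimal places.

-29.16667

Exact integral: ∫_2.5^4.5 g(u) du ≈ -164.4166667.
L_4 = -135.25.
Error ≈ -164.4166667 − (-135.25) ≈ -29.16667.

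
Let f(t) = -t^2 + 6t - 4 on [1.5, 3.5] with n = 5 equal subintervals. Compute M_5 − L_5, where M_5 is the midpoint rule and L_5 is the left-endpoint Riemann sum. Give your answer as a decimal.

M_5 = 8.86.
L_5 = 8.38.
M_5 − L_5 = 0.48.

0.48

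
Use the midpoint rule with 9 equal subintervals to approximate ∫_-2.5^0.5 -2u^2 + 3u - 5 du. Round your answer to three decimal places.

Δu = (0.5 − (-2.5))/9 = 1/3.
Midpoints: -7/3, -2, -5/3, -4/3, -1, -2/3, -1/3, 0, 1/3.
f(-7/3) = -206/9, f(-2) = -19, f(-5/3) = -140/9, f(-4/3) = -113/9, f(-1) = -10, f(-2/3) = -71/9, f(-1/3) = -56/9, f(0) = -5, f(1/3) = -38/9.
Sum = Δu · [f(-7/3) + f(-2) + f(-5/3) + ...].
Sum ≈ -34.444.

-34.444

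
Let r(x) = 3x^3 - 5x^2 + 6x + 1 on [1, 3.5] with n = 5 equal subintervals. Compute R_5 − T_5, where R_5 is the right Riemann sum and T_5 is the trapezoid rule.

R_5 = 100.9375.
T_5 = 79.84375.
R_5 − T_5 = 21.09375.

21.09375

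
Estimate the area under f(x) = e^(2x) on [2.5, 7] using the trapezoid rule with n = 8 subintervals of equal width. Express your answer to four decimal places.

Δx = (7 − 2.5)/8 = 0.5625.
f(2.5) ≈ 148.4132, f(3.0625) ≈ 457.1447, f(3.625) ≈ 1408.1048, f(4.1875) ≈ 4337.2683, f(4.75) ≈ 13359.7268, f(5.3125) ≈ 41150.8557, f(5.875) ≈ 126753.5590, f(6.4375) ≈ 390428.4481, f(7) ≈ 1202604.2842.
T_8 = (Δx/2)·[f(x_0) + 2f(x_1) + ... + 2f(x_{7}) + f(x_8)].
Sum ≈ 663340.1941.

663340.1941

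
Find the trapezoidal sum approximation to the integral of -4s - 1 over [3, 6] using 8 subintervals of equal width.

Δs = (6 − 3)/8 = 0.375.
f(3) = -13, f(3.375) = -14.5, f(3.75) = -16, f(4.125) = -17.5, f(4.5) = -19, f(4.875) = -20.5, f(5.25) = -22, f(5.625) = -23.5, f(6) = -25.
T_8 = (Δs/2)·[f(s_0) + 2f(s_1) + ... + 2f(s_{7}) + f(s_8)].
Sum = -57.

-57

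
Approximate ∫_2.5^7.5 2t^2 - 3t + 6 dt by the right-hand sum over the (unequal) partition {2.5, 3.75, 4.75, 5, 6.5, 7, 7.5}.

Subinterval widths: 1.25, 1, 0.25, 1.5, 0.5, 0.5.
Right endpoints: 3.75, 4.75, 5, 6.5, 7, 7.5.
f(3.75) = 22.875, f(4.75) = 36.875, f(5) = 41, f(6.5) = 71, f(7) = 83, f(7.5) = 96.
Sum = Σ Δt_i · f(t_i).
Sum = 271.71875.

271.71875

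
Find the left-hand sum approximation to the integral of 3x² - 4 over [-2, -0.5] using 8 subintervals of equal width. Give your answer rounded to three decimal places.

2.956

Δx = (-0.5 − (-2))/8 = 0.1875.
Left endpoints: -2, -1.8125, -1.625, -1.4375, -1.25, -1.0625, -0.875, -0.6875.
f(-2) = 8, f(-1.8125) = 5.85546875, f(-1.625) = 3.921875, f(-1.4375) = 2.19921875, f(-1.25) = 0.6875, f(-1.0625) = -0.61328125, f(-0.875) = -1.703125, f(-0.6875) = -2.58203125.
Sum = Δx · [f(-2) + f(-1.8125) + f(-1.625) + ...].
Sum ≈ 2.956.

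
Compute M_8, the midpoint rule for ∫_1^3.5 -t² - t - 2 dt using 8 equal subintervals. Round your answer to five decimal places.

Δt = (3.5 − 1)/8 = 0.3125.
Midpoints: 1.15625, 1.46875, 1.78125, 2.09375, 2.40625, 2.71875, 3.03125, 3.34375.
f(1.15625) = -4601/1024, f(1.46875) = -5761/1024, f(1.78125) = -7121/1024, f(2.09375) = -8681/1024, f(2.40625) = -10441/1024, f(2.71875) = -12401/1024, f(3.03125) = -14561/1024, f(3.34375) = -16921/1024.
Sum = Δt · [f(1.15625) + f(1.46875) + f(1.78125) + ...].
Sum ≈ -24.56299.

-24.56299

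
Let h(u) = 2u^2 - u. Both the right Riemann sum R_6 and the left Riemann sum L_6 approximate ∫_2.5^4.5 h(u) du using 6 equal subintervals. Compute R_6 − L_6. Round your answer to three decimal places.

R_6 ≈ 47.74074.
L_6 ≈ 39.07407.
R_6 − L_6 ≈ 8.667.

8.667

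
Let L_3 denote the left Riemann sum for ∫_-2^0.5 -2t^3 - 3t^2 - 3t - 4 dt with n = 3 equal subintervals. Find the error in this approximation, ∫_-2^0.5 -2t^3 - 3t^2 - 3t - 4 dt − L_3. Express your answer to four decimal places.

Exact integral: ∫_-2^0.5 f(t) dt = -4.53125.
L_3 ≈ 1.111111.
Error ≈ -4.53125 − 1.111111 ≈ -5.6424.

-5.6424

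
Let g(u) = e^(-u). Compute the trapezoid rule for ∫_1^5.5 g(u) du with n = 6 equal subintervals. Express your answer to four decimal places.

0.3807

Δu = (5.5 − 1)/6 = 0.75.
g(1) ≈ 0.3679, g(1.75) ≈ 0.1738, g(2.5) ≈ 0.0821, g(3.25) ≈ 0.0388, g(4) ≈ 0.0183, g(4.75) ≈ 0.0087, g(5.5) ≈ 0.0041.
T_6 = (Δu/2)·[g(u_0) + 2g(u_1) + ... + 2g(u_{5}) + g(u_6)].
Sum ≈ 0.3807.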